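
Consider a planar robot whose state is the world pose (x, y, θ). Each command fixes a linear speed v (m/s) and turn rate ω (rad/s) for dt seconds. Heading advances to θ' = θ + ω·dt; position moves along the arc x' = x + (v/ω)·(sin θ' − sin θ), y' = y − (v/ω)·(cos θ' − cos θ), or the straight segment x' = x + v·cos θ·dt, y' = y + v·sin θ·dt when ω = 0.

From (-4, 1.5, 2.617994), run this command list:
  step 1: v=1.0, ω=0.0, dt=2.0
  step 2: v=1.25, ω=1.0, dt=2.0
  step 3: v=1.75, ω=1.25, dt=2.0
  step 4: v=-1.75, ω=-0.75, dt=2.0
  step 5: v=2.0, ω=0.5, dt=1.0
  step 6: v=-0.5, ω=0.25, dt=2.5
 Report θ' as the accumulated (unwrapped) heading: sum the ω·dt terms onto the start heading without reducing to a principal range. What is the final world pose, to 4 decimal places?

(-7.7450, -0.7848, 6.7430)

step 1: θ'=2.6180 (straight) → pose (-5.7321, 2.5000, 2.6180)
step 2: θ'=4.6180 (R=1.2500) → pose (-7.6015, 1.5353, 4.6180)
step 3: θ'=7.1180 (R=1.4000) → pose (-5.1701, 0.4635, 7.1180)
step 4: θ'=5.6180 (R=2.3333) → pose (-8.3396, 0.1940, 5.6180)
step 5: θ'=6.1180 (R=4.0000) → pose (-6.5286, -0.6043, 6.1180)
step 6: θ'=6.7430 (R=-2.0000) → pose (-7.7450, -0.7848, 6.7430)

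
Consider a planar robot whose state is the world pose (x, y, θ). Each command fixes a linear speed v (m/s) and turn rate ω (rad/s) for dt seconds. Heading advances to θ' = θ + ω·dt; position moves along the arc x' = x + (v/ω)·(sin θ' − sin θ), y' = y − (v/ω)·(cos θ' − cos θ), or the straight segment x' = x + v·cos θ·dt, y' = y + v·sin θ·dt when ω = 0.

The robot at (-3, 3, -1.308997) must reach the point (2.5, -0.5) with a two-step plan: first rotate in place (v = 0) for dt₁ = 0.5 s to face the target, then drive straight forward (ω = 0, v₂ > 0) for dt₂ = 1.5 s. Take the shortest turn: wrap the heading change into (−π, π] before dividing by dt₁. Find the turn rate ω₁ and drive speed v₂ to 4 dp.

heading to target = atan2(-0.5−3, 2.5−-3) = -0.5667
Δθ = wrap(-0.5667 − -1.3090) = 0.7423; ω₁ = Δθ/dt₁ = 1.4845
distance = √((2.5−-3)² + (-0.5−3)²) = 6.5192; v₂ = distance/dt₂ = 4.3461

ω₁ = 1.4845, v₂ = 4.3461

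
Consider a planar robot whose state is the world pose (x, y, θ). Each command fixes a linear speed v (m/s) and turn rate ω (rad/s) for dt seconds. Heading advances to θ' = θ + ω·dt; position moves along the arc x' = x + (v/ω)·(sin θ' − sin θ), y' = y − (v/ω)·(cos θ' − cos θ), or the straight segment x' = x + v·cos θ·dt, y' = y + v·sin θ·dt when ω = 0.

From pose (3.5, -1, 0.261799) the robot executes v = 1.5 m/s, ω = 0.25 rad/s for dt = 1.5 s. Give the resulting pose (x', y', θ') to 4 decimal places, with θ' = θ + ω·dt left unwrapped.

θ' = 0.2618 + 0.25·1.5 = 0.6368
R = v/ω = 1.5/0.25 = 6.0000
x' = 3.5 + 6.0000·(sin 0.6368 − sin 0.2618) = 5.5148
y' = -1 − 6.0000·(cos 0.6368 − cos 0.2618) = -0.0285

(5.5148, -0.0285, 0.6368)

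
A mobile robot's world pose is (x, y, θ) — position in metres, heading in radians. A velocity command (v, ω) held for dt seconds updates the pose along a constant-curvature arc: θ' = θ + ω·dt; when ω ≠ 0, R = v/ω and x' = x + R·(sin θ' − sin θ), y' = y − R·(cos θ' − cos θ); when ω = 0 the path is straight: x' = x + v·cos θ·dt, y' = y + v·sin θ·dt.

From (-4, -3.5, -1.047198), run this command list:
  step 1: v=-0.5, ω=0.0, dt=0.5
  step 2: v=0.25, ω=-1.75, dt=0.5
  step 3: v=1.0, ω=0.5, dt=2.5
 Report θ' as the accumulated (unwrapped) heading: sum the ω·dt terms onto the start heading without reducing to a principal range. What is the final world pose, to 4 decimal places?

(-3.4822, -5.6574, -0.6722)

step 1: θ'=-1.0472 (straight) → pose (-4.1250, -3.2835, -1.0472)
step 2: θ'=-1.9222 (R=-0.1429) → pose (-4.1146, -3.4041, -1.9222)
step 3: θ'=-0.6722 (R=2.0000) → pose (-3.4822, -5.6574, -0.6722)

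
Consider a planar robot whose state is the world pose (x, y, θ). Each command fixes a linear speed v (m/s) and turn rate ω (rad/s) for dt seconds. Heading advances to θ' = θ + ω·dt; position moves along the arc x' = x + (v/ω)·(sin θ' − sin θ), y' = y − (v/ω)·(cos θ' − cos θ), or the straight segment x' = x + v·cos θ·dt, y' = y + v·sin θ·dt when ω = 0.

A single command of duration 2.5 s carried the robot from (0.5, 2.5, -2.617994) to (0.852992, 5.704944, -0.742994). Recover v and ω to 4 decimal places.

Δθ = -0.742994 − -2.617994 = 1.875000
ω = Δθ/dt = 1.875000/2.5 = 0.7500
R = −Δy/(cos θ' − cos θ) = -2.0000
v = R·ω = -2.0000·0.7500 = -1.5000

v = -1.5000, ω = 0.7500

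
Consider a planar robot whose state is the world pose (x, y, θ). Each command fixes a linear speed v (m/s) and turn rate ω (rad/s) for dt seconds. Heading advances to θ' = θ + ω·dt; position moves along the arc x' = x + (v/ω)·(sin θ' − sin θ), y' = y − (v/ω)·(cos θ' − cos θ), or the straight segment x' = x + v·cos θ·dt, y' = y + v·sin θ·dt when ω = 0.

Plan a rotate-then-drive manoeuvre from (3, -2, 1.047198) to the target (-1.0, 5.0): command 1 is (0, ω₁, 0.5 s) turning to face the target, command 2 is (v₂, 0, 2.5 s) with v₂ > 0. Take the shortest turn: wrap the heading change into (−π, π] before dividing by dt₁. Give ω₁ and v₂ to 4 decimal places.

heading to target = atan2(5−-2, -1−3) = 2.0899
Δθ = wrap(2.0899 − 1.0472) = 1.0427; ω₁ = Δθ/dt₁ = 2.0855
distance = √((-1−3)² + (5−-2)²) = 8.0623; v₂ = distance/dt₂ = 3.2249

ω₁ = 2.0855, v₂ = 3.2249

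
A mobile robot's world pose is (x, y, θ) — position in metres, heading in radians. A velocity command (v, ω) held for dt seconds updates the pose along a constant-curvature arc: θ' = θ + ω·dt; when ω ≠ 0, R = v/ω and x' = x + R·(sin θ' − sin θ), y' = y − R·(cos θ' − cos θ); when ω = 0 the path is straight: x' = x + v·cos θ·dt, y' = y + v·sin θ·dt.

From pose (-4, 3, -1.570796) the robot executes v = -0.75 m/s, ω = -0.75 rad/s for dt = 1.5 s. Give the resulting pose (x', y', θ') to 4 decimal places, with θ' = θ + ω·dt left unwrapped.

θ' = -1.5708 + -0.75·1.5 = -2.6958
R = v/ω = -0.75/-0.75 = 1.0000
x' = -4 + 1.0000·(sin -2.6958 − sin -1.5708) = -3.4312
y' = 3 − 1.0000·(cos -2.6958 − cos -1.5708) = 3.9023

(-3.4312, 3.9023, -2.6958)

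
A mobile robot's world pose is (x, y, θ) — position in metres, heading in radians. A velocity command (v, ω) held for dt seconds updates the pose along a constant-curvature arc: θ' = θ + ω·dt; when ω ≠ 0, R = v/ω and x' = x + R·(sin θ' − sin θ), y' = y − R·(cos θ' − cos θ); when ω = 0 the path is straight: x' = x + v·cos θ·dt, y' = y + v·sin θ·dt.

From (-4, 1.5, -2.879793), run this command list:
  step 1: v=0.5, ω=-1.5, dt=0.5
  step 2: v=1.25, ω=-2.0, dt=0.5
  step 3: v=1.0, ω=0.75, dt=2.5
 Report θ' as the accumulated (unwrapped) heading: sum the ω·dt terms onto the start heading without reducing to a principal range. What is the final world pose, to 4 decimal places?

step 1: θ'=-3.6298 (R=-0.3333) → pose (-4.2426, 1.5276, -3.6298)
step 2: θ'=-4.6298 (R=-0.6250) → pose (-4.5723, 2.0280, -4.6298)
step 3: θ'=-2.7548 (R=1.3333) → pose (-6.4041, 3.1528, -2.7548)

(-6.4041, 3.1528, -2.7548)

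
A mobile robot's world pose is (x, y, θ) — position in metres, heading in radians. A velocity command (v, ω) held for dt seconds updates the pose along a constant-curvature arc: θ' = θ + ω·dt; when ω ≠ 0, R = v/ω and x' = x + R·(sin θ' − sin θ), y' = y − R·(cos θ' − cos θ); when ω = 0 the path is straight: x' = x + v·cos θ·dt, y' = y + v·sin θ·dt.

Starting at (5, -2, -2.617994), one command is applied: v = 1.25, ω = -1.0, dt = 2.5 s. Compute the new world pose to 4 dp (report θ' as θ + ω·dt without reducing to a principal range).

θ' = -2.6180 + -1.0·2.5 = -5.1180
R = v/ω = 1.25/-1.0 = -1.2500
x' = 5 + -1.2500·(sin -5.1180 − sin -2.6180) = 3.2264
y' = -2 − -1.2500·(cos -5.1180 − cos -2.6180) = -0.4242

(3.2264, -0.4242, -5.1180)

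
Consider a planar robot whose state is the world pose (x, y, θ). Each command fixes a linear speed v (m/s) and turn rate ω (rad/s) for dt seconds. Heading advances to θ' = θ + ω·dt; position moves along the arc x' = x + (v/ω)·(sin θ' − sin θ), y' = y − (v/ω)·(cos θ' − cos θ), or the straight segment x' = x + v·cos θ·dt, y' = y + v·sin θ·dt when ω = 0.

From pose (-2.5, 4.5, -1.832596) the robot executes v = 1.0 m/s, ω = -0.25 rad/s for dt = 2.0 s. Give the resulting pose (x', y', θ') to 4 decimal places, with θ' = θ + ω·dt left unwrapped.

θ' = -1.8326 + -0.25·2.0 = -2.3326
R = v/ω = 1.0/-0.25 = -4.0000
x' = -2.5 + -4.0000·(sin -2.3326 − sin -1.8326) = -3.4693
y' = 4.5 − -4.0000·(cos -2.3326 − cos -1.8326) = 2.7744

(-3.4693, 2.7744, -2.3326)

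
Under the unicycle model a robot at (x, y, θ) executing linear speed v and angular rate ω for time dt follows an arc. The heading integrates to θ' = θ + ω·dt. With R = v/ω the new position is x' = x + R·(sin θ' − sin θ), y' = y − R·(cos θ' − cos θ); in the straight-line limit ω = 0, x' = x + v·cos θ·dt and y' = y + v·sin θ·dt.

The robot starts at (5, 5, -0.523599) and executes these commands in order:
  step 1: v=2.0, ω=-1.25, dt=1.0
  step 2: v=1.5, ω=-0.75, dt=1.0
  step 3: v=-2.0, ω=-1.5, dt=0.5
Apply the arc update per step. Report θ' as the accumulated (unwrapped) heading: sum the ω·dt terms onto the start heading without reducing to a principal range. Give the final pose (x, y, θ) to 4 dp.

(5.9150, 2.2999, -3.2736)

step 1: θ'=-1.7736 (R=-1.6000) → pose (5.7672, 3.2921, -1.7736)
step 2: θ'=-2.5236 (R=-2.0000) → pose (4.9670, 2.0648, -2.5236)
step 3: θ'=-3.2736 (R=1.3333) → pose (5.9150, 2.2999, -3.2736)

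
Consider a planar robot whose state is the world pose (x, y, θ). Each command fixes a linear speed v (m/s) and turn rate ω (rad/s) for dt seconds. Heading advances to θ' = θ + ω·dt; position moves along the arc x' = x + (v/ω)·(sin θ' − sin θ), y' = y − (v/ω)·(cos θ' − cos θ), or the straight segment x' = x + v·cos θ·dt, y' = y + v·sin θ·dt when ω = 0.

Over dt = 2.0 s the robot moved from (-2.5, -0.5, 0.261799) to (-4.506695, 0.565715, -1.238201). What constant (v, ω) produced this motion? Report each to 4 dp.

v = -1.2500, ω = -0.7500

Δθ = -1.238201 − 0.261799 = -1.500000
ω = Δθ/dt = -1.500000/2.0 = -0.7500
R = Δx/(sin θ' − sin θ) = 1.6667
v = R·ω = 1.6667·-0.7500 = -1.2500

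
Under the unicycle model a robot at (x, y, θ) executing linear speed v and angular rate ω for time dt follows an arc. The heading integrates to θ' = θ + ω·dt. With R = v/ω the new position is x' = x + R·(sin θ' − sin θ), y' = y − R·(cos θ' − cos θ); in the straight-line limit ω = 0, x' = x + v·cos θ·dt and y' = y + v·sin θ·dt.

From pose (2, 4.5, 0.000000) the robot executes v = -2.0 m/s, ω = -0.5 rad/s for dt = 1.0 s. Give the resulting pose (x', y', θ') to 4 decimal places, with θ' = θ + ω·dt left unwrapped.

θ' = 0.0000 + -0.5·1.0 = -0.5000
R = v/ω = -2.0/-0.5 = 4.0000
x' = 2 + 4.0000·(sin -0.5000 − sin 0.0000) = 0.0823
y' = 4.5 − 4.0000·(cos -0.5000 − cos 0.0000) = 4.9897

(0.0823, 4.9897, -0.5000)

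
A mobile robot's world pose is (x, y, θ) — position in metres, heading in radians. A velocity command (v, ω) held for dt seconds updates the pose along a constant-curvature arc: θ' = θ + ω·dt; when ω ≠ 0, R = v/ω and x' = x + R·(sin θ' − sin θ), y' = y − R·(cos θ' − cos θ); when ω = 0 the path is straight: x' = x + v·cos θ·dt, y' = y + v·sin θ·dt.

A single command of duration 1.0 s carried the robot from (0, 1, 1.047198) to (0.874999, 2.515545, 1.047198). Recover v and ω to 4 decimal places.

Δθ = 1.047198 − 1.047198 = 0.000000
ω = Δθ/dt = 0.000000/1.0 = 0.0000
ω = 0 → v = (Δx·cos θ + Δy·sin θ)/dt = 1.7500

v = 1.7500, ω = 0.0000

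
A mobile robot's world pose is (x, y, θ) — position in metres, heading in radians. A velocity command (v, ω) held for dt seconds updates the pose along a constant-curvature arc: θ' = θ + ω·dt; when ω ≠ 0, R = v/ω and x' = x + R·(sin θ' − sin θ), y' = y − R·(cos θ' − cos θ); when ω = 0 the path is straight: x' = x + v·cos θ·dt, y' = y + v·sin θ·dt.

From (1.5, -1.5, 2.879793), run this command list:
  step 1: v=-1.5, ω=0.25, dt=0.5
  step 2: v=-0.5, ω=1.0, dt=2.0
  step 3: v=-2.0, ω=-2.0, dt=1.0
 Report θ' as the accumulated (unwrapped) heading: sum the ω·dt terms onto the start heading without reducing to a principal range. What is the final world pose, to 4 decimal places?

step 1: θ'=3.0048 (R=-6.0000) → pose (2.2347, -1.6484, 3.0048)
step 2: θ'=5.0048 (R=-0.5000) → pose (2.7816, -1.0089, 5.0048)
step 3: θ'=3.0048 (R=1.0000) → pose (3.8756, 0.2700, 3.0048)

(3.8756, 0.2700, 3.0048)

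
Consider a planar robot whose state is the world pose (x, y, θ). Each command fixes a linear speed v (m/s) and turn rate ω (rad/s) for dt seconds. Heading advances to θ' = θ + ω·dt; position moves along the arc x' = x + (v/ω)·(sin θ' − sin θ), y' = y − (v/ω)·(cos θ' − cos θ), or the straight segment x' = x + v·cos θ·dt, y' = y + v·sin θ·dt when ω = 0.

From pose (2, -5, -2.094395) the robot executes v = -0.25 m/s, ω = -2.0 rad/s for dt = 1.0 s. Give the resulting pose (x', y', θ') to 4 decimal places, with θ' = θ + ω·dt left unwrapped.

(2.2101, -4.9901, -4.0944)

θ' = -2.0944 + -2.0·1.0 = -4.0944
R = v/ω = -0.25/-2.0 = 0.1250
x' = 2 + 0.1250·(sin -4.0944 − sin -2.0944) = 2.2101
y' = -5 − 0.1250·(cos -4.0944 − cos -2.0944) = -4.9901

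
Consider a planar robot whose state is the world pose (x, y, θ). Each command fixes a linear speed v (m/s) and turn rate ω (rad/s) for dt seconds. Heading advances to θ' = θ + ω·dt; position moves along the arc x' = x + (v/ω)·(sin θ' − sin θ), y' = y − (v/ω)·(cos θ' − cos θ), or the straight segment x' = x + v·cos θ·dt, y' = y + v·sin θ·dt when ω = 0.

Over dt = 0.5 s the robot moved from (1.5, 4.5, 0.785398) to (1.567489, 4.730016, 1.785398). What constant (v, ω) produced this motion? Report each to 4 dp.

v = 0.5000, ω = 2.0000

Δθ = 1.785398 − 0.785398 = 1.000000
ω = Δθ/dt = 1.000000/0.5 = 2.0000
R = −Δy/(cos θ' − cos θ) = 0.2500
v = R·ω = 0.2500·2.0000 = 0.5000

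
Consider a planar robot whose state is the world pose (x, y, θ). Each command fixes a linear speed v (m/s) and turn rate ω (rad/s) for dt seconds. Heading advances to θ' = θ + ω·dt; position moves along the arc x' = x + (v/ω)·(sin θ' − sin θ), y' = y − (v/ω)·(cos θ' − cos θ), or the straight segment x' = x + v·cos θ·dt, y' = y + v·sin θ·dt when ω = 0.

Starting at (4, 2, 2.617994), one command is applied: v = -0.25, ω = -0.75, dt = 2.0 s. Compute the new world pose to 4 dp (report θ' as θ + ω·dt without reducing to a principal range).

(4.1331, 1.5655, 1.1180)

θ' = 2.6180 + -0.75·2.0 = 1.1180
R = v/ω = -0.25/-0.75 = 0.3333
x' = 4 + 0.3333·(sin 1.1180 − sin 2.6180) = 4.1331
y' = 2 − 0.3333·(cos 1.1180 − cos 2.6180) = 1.5655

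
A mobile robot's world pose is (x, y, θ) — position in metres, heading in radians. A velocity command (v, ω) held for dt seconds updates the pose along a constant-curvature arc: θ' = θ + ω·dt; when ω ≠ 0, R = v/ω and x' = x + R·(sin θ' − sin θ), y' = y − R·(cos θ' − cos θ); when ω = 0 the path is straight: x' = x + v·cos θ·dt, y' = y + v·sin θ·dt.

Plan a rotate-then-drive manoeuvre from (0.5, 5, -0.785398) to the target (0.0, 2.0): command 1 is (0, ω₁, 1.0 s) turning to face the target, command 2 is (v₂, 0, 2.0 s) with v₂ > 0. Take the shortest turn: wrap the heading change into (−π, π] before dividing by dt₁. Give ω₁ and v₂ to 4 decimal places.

ω₁ = -0.9505, v₂ = 1.5207

heading to target = atan2(2−5, 0−0.5) = -1.7359
Δθ = wrap(-1.7359 − -0.7854) = -0.9505; ω₁ = Δθ/dt₁ = -0.9505
distance = √((0−0.5)² + (2−5)²) = 3.0414; v₂ = distance/dt₂ = 1.5207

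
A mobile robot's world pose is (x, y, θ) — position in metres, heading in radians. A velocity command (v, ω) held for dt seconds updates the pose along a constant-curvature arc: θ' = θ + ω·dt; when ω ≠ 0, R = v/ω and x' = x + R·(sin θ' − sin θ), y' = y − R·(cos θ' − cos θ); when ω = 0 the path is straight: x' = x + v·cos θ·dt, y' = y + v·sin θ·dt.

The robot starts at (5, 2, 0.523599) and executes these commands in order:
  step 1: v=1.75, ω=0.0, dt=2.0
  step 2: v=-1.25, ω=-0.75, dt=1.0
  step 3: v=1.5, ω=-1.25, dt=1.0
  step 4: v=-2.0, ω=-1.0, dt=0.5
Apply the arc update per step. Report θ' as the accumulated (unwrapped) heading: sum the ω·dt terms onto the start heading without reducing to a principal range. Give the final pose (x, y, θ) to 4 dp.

step 1: θ'=0.5236 (straight) → pose (8.0311, 3.7500, 0.5236)
step 2: θ'=-0.2264 (R=1.6667) → pose (6.8236, 3.5692, -0.2264)
step 3: θ'=-1.4764 (R=-1.2000) → pose (7.7489, 2.5130, -1.4764)
step 4: θ'=-1.9764 (R=2.0000) → pose (7.9023, 3.4906, -1.9764)

(7.9023, 3.4906, -1.9764)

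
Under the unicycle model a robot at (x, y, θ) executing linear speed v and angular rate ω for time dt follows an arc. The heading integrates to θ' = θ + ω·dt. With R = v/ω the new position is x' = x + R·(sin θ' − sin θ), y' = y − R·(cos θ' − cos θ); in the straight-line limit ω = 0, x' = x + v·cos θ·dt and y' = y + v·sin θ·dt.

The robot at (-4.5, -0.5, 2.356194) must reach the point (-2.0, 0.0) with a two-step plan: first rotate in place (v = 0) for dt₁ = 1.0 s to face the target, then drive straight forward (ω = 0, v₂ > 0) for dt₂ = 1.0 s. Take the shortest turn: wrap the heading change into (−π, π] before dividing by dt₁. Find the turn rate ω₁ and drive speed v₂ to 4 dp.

ω₁ = -2.1588, v₂ = 2.5495

heading to target = atan2(0−-0.5, -2−-4.5) = 0.1974
Δθ = wrap(0.1974 − 2.3562) = -2.1588; ω₁ = Δθ/dt₁ = -2.1588
distance = √((-2−-4.5)² + (0−-0.5)²) = 2.5495; v₂ = distance/dt₂ = 2.5495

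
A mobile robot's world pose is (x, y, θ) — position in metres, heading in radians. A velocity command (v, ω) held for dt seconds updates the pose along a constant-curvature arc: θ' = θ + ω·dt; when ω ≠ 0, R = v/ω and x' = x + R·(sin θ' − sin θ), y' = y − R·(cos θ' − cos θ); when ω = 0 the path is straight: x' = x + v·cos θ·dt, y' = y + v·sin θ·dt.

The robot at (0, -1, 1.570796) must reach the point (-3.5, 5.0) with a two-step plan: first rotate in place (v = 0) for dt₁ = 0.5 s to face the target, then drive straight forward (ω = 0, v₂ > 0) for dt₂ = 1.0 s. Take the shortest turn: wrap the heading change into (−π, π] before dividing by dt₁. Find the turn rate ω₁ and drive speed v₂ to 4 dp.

ω₁ = 1.0561, v₂ = 6.9462

heading to target = atan2(5−-1, -3.5−0) = 2.0989
Δθ = wrap(2.0989 − 1.5708) = 0.5281; ω₁ = Δθ/dt₁ = 1.0561
distance = √((-3.5−0)² + (5−-1)²) = 6.9462; v₂ = distance/dt₂ = 6.9462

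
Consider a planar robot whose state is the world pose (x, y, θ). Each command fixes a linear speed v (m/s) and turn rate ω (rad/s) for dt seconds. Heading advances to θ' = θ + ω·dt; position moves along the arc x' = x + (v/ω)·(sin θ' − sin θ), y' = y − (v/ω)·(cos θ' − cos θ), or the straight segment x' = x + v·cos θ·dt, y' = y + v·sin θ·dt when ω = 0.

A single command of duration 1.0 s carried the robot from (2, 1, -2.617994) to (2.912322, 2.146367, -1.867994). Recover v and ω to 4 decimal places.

Δθ = -1.867994 − -2.617994 = 0.750000
ω = Δθ/dt = 0.750000/1.0 = 0.7500
R = −Δy/(cos θ' − cos θ) = -2.0000
v = R·ω = -2.0000·0.7500 = -1.5000

v = -1.5000, ω = 0.7500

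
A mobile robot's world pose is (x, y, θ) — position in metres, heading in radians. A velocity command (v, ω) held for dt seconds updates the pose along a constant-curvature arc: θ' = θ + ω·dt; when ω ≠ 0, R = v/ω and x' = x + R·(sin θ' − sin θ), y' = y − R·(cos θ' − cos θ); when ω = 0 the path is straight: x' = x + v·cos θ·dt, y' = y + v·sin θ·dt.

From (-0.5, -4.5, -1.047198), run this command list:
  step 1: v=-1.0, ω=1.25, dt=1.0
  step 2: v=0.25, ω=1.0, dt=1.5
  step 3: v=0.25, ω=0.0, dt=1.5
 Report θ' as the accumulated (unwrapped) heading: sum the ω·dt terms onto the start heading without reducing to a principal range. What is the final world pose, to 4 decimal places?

(-1.2058, -3.4669, 1.7028)

step 1: θ'=0.2028 (R=-0.8000) → pose (-1.3540, -4.1164, 0.2028)
step 2: θ'=1.7028 (R=0.2500) → pose (-1.1565, -3.8386, 1.7028)
step 3: θ'=1.7028 (straight) → pose (-1.2058, -3.4669, 1.7028)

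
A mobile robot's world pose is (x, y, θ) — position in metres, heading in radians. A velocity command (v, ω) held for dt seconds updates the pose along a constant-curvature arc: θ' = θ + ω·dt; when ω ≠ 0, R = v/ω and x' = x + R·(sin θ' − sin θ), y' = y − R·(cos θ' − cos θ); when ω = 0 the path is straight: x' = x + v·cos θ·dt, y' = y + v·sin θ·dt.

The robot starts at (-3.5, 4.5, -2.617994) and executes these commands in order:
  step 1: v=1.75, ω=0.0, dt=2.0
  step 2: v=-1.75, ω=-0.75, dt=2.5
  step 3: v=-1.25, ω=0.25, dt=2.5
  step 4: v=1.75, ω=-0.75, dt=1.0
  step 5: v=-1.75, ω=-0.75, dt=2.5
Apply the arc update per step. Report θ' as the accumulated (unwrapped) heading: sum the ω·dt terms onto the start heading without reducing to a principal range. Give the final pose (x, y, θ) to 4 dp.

step 1: θ'=-2.6180 (straight) → pose (-6.5311, 2.7500, -2.6180)
step 2: θ'=-4.4930 (R=2.3333) → pose (-3.0870, 1.2371, -4.4930)
step 3: θ'=-3.8680 (R=-5.0000) → pose (-1.5278, -1.4126, -3.8680)
step 4: θ'=-4.6180 (R=-2.3333) → pose (-2.3010, 0.1118, -4.6180)
step 5: θ'=-6.4930 (R=2.3333) → pose (-5.1099, -2.3902, -6.4930)

(-5.1099, -2.3902, -6.4930)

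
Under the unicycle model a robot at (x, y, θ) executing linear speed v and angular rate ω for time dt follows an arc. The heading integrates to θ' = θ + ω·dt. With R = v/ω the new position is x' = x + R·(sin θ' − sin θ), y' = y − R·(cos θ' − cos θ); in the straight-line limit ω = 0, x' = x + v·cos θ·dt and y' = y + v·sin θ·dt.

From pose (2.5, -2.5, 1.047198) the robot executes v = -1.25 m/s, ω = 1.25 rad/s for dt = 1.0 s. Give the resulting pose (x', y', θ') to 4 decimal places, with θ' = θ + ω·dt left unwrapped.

θ' = 1.0472 + 1.25·1.0 = 2.2972
R = v/ω = -1.25/1.25 = -1.0000
x' = 2.5 + -1.0000·(sin 2.2972 − sin 1.0472) = 2.6185
y' = -2.5 − -1.0000·(cos 2.2972 − cos 1.0472) = -3.6642

(2.6185, -3.6642, 2.2972)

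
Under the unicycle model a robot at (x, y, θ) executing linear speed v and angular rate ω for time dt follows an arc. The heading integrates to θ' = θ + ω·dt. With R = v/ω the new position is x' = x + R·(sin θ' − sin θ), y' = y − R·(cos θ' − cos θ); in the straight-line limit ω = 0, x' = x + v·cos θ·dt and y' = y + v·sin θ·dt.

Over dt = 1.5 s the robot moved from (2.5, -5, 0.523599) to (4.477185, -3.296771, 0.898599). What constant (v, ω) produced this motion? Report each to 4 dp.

v = 1.7500, ω = 0.2500

Δθ = 0.898599 − 0.523599 = 0.375000
ω = Δθ/dt = 0.375000/1.5 = 0.2500
R = Δx/(sin θ' − sin θ) = 7.0000
v = R·ω = 7.0000·0.2500 = 1.7500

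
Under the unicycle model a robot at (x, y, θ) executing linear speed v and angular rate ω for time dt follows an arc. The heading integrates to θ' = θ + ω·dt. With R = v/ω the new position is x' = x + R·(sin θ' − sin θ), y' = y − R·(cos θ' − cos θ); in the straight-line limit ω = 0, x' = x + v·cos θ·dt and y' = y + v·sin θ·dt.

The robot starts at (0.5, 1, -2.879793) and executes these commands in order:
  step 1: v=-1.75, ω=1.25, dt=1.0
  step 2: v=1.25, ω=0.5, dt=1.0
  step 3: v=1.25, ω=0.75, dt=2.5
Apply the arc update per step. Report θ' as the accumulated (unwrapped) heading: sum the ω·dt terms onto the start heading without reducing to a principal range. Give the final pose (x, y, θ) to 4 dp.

step 1: θ'=-1.6298 (R=-1.4000) → pose (1.5352, 2.2697, -1.6298)
step 2: θ'=-1.1298 (R=2.5000) → pose (1.7701, 1.0552, -1.1298)
step 3: θ'=0.7452 (R=1.6667) → pose (4.4075, 0.5417, 0.7452)

(4.4075, 0.5417, 0.7452)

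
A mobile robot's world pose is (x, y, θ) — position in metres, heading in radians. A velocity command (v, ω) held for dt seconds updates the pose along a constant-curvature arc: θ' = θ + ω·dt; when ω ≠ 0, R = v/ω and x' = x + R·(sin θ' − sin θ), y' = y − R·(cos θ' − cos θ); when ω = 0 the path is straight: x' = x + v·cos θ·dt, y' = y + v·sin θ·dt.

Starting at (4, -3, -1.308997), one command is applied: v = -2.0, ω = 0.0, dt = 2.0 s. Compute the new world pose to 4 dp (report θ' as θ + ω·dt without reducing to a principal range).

θ' = -1.3090 + 0.0·2.0 = -1.3090
ω = 0 → straight: x' = 4 + -2.0·cos(-1.3090)·2.0 = 2.9647
y' = -3 + -2.0·sin(-1.3090)·2.0 = 0.8637

(2.9647, 0.8637, -1.3090)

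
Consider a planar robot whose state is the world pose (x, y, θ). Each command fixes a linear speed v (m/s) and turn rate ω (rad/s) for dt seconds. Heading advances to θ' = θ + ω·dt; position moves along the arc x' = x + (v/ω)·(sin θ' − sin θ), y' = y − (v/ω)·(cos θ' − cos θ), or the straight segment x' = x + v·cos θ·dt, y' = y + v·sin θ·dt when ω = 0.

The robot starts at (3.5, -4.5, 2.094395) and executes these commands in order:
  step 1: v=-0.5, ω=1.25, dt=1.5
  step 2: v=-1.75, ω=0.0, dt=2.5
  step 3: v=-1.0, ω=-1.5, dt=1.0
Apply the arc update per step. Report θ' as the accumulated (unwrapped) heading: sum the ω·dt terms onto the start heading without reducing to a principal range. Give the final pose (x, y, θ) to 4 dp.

step 1: θ'=3.9694 (R=-0.4000) → pose (4.1410, -4.5706, 3.9694)
step 2: θ'=3.9694 (straight) → pose (7.1007, -1.3486, 3.9694)
step 3: θ'=2.4694 (R=0.6667) → pose (8.0068, -1.2780, 2.4694)

(8.0068, -1.2780, 2.4694)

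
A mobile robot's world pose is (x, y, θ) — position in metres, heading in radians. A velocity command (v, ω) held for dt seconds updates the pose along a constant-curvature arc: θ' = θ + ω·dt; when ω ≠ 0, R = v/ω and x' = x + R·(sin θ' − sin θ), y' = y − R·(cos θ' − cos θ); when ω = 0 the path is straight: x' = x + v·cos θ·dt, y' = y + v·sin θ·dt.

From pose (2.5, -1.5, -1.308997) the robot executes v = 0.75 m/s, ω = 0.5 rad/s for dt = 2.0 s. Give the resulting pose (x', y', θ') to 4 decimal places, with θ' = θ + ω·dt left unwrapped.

θ' = -1.3090 + 0.5·2.0 = -0.3090
R = v/ω = 0.75/0.5 = 1.5000
x' = 2.5 + 1.5000·(sin -0.3090 − sin -1.3090) = 3.4927
y' = -1.5 − 1.5000·(cos -0.3090 − cos -1.3090) = -2.5407

(3.4927, -2.5407, -0.3090)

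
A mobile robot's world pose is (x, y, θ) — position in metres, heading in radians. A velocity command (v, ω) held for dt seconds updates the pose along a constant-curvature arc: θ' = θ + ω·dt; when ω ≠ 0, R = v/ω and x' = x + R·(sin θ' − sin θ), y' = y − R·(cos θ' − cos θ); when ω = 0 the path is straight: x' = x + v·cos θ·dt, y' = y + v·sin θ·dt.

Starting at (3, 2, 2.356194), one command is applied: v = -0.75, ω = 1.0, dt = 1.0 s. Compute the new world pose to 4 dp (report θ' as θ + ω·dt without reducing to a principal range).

θ' = 2.3562 + 1.0·1.0 = 3.3562
R = v/ω = -0.75/1.0 = -0.7500
x' = 3 + -0.7500·(sin 3.3562 − sin 2.3562) = 3.6900
y' = 2 − -0.7500·(cos 3.3562 − cos 2.3562) = 1.7975

(3.6900, 1.7975, 3.3562)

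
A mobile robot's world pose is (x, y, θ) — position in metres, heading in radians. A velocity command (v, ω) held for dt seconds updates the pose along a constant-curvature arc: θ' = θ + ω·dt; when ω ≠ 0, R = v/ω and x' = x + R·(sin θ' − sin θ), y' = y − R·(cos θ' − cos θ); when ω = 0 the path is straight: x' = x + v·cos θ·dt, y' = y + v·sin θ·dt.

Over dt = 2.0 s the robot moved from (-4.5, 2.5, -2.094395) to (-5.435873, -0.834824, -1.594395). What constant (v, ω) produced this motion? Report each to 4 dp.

Δθ = -1.594395 − -2.094395 = 0.500000
ω = Δθ/dt = 0.500000/2.0 = 0.2500
R = −Δy/(cos θ' − cos θ) = 7.0000
v = R·ω = 7.0000·0.2500 = 1.7500

v = 1.7500, ω = 0.2500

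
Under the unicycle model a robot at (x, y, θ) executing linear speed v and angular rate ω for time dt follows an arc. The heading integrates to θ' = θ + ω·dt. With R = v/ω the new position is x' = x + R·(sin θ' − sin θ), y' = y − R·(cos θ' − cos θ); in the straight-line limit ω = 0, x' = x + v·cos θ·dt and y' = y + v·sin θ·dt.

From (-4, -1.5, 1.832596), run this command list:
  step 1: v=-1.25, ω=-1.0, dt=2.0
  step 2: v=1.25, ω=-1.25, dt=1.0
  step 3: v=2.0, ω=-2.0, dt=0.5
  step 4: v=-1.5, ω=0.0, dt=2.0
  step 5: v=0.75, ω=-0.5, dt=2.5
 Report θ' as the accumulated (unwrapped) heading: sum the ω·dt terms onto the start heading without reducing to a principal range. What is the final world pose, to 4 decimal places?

(-4.4193, -2.9773, -3.6674)

step 1: θ'=-0.1674 (R=1.2500) → pose (-5.4157, -3.0560, -0.1674)
step 2: θ'=-1.4174 (R=-1.0000) → pose (-4.5941, -3.8893, -1.4174)
step 3: θ'=-2.4174 (R=-1.0000) → pose (-4.9198, -4.7911, -2.4174)
step 4: θ'=-2.4174 (straight) → pose (-2.6727, -2.8035, -2.4174)
step 5: θ'=-3.6674 (R=-1.5000) → pose (-4.4193, -2.9773, -3.6674)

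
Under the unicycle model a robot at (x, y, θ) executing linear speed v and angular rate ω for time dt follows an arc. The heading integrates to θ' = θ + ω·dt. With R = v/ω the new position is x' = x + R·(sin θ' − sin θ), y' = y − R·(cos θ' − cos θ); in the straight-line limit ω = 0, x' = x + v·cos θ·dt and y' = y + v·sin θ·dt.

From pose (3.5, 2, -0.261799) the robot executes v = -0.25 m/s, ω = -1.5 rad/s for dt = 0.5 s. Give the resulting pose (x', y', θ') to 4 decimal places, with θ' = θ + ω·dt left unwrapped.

(3.4018, 2.0726, -1.0118)

θ' = -0.2618 + -1.5·0.5 = -1.0118
R = v/ω = -0.25/-1.5 = 0.1667
x' = 3.5 + 0.1667·(sin -1.0118 − sin -0.2618) = 3.4018
y' = 2 − 0.1667·(cos -1.0118 − cos -0.2618) = 2.0726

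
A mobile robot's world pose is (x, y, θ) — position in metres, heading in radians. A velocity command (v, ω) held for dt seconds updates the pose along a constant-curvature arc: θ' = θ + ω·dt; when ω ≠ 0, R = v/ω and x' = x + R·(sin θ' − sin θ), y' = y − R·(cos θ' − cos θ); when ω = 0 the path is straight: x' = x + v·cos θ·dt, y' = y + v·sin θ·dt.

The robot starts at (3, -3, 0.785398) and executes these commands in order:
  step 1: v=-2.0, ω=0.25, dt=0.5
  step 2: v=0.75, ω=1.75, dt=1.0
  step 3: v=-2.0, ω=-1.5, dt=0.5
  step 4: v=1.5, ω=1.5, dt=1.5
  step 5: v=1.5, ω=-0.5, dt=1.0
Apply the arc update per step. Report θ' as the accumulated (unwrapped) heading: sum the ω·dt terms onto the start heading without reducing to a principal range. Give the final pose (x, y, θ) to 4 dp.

(-0.0225, -4.6852, 3.6604)

step 1: θ'=0.9104 (R=-8.0000) → pose (2.3389, -3.7494, 0.9104)
step 2: θ'=2.6604 (R=0.4286) → pose (2.1988, -3.1066, 2.6604)
step 3: θ'=1.9104 (R=1.3333) → pose (2.8388, -3.8444, 1.9104)
step 4: θ'=4.1604 (R=1.0000) → pose (1.0445, -3.6531, 4.1604)
step 5: θ'=3.6604 (R=-3.0000) → pose (-0.0225, -4.6852, 3.6604)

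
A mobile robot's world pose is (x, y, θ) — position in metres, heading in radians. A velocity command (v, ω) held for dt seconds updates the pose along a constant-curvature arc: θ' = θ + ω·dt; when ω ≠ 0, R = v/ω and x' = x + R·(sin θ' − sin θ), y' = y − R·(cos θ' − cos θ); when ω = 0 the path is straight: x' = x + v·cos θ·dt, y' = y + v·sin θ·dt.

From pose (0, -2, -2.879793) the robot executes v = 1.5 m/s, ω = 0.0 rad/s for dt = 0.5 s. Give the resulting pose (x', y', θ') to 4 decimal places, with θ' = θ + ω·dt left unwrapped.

θ' = -2.8798 + 0.0·0.5 = -2.8798
ω = 0 → straight: x' = 0 + 1.5·cos(-2.8798)·0.5 = -0.7244
y' = -2 + 1.5·sin(-2.8798)·0.5 = -2.1941

(-0.7244, -2.1941, -2.8798)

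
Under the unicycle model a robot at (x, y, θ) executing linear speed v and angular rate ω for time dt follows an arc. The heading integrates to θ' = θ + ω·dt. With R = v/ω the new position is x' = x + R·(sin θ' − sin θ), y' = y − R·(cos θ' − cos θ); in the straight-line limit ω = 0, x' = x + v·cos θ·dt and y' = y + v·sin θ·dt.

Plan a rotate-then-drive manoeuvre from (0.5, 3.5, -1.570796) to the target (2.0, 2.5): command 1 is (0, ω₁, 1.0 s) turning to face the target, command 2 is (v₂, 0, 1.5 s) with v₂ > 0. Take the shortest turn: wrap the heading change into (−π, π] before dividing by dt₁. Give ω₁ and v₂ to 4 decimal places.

heading to target = atan2(2.5−3.5, 2−0.5) = -0.5880
Δθ = wrap(-0.5880 − -1.5708) = 0.9828; ω₁ = Δθ/dt₁ = 0.9828
distance = √((2−0.5)² + (2.5−3.5)²) = 1.8028; v₂ = distance/dt₂ = 1.2019

ω₁ = 0.9828, v₂ = 1.2019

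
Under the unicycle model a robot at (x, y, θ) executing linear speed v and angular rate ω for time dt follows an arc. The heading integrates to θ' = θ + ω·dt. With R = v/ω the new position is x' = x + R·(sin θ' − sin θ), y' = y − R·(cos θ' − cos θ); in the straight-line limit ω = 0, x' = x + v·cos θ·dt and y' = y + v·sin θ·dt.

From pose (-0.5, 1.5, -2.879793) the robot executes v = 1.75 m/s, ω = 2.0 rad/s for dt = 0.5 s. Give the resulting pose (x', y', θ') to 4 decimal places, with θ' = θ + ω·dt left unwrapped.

(-1.1071, 0.9209, -1.8798)

θ' = -2.8798 + 2.0·0.5 = -1.8798
R = v/ω = 1.75/2.0 = 0.8750
x' = -0.5 + 0.8750·(sin -1.8798 − sin -2.8798) = -1.1071
y' = 1.5 − 0.8750·(cos -1.8798 − cos -2.8798) = 0.9209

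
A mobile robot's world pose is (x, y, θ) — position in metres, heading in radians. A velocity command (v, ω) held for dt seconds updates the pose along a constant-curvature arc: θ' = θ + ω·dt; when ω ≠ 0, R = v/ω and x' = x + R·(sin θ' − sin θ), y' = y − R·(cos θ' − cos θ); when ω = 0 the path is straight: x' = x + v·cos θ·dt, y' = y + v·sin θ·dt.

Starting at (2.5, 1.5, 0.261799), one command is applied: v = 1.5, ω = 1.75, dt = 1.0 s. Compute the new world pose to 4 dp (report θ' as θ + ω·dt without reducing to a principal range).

θ' = 0.2618 + 1.75·1.0 = 2.0118
R = v/ω = 1.5/1.75 = 0.8571
x' = 2.5 + 0.8571·(sin 2.0118 − sin 0.2618) = 3.0533
y' = 1.5 − 0.8571·(cos 2.0118 − cos 0.2618) = 2.6938

(3.0533, 2.6938, 2.0118)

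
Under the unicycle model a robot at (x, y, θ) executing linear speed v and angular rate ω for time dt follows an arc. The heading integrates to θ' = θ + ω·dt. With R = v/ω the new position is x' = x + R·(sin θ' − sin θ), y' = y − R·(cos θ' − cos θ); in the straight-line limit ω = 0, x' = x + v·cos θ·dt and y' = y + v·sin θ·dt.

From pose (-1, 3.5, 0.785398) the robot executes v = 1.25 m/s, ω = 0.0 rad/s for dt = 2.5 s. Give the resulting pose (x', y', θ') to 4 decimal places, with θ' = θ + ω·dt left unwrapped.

(1.2097, 5.7097, 0.7854)

θ' = 0.7854 + 0.0·2.5 = 0.7854
ω = 0 → straight: x' = -1 + 1.25·cos(0.7854)·2.5 = 1.2097
y' = 3.5 + 1.25·sin(0.7854)·2.5 = 5.7097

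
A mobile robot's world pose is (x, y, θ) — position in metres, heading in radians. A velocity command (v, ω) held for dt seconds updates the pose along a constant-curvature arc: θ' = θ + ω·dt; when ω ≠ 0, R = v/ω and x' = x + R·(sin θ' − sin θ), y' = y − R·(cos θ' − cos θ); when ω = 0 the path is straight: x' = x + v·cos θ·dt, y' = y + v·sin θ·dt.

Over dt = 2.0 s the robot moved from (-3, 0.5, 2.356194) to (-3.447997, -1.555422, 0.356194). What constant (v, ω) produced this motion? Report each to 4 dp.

v = -1.2500, ω = -1.0000

Δθ = 0.356194 − 2.356194 = -2.000000
ω = Δθ/dt = -2.000000/2.0 = -1.0000
R = −Δy/(cos θ' − cos θ) = 1.2500
v = R·ω = 1.2500·-1.0000 = -1.2500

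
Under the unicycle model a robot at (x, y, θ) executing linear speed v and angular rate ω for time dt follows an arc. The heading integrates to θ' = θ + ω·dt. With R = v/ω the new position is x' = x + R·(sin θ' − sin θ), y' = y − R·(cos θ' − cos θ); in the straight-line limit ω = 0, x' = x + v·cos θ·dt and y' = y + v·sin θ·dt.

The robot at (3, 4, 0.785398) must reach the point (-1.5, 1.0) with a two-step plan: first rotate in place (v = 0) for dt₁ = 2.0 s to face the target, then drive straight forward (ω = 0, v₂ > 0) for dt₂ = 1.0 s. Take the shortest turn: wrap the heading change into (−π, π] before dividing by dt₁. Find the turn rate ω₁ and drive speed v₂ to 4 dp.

ω₁ = 1.4721, v₂ = 5.4083

heading to target = atan2(1−4, -1.5−3) = -2.5536
Δθ = wrap(-2.5536 − 0.7854) = 2.9442; ω₁ = Δθ/dt₁ = 1.4721
distance = √((-1.5−3)² + (1−4)²) = 5.4083; v₂ = distance/dt₂ = 5.4083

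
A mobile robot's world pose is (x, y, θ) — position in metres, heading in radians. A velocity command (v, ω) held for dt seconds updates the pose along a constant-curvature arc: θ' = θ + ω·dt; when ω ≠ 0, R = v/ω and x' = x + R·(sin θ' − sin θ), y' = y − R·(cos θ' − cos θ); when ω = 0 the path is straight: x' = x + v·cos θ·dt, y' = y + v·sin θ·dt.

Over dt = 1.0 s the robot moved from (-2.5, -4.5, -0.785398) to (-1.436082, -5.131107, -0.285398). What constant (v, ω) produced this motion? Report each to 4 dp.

v = 1.2500, ω = 0.5000

Δθ = -0.285398 − -0.785398 = 0.500000
ω = Δθ/dt = 0.500000/1.0 = 0.5000
R = Δx/(sin θ' − sin θ) = 2.5000
v = R·ω = 2.5000·0.5000 = 1.2500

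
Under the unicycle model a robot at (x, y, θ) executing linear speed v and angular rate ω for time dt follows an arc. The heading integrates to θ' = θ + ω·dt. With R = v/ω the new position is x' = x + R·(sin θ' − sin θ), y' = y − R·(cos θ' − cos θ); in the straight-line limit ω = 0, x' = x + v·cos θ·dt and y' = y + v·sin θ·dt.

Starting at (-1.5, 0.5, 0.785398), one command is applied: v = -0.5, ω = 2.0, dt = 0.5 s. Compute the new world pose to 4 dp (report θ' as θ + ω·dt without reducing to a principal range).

(-1.5675, 0.2700, 1.7854)

θ' = 0.7854 + 2.0·0.5 = 1.7854
R = v/ω = -0.5/2.0 = -0.2500
x' = -1.5 + -0.2500·(sin 1.7854 − sin 0.7854) = -1.5675
y' = 0.5 − -0.2500·(cos 1.7854 − cos 0.7854) = 0.2700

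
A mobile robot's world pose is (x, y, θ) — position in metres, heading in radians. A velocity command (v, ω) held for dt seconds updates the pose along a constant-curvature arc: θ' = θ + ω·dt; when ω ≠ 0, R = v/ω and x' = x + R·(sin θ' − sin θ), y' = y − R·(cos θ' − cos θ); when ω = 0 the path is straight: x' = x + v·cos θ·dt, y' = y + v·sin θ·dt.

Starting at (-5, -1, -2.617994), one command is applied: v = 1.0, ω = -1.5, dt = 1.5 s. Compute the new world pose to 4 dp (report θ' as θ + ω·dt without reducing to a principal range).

θ' = -2.6180 + -1.5·1.5 = -4.8680
R = v/ω = 1.0/-1.5 = -0.6667
x' = -5 + -0.6667·(sin -4.8680 − sin -2.6180) = -5.9919
y' = -1 − -0.6667·(cos -4.8680 − cos -2.6180) = -0.3193

(-5.9919, -0.3193, -4.8680)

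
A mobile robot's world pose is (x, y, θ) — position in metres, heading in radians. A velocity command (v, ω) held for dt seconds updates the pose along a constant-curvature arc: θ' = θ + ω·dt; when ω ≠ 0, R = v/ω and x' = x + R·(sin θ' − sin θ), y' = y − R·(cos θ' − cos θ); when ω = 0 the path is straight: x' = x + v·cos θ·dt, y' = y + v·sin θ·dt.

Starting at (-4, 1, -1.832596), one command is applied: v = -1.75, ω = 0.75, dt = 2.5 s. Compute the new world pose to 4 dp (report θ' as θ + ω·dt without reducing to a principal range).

(-6.3527, 3.9351, 0.0424)

θ' = -1.8326 + 0.75·2.5 = 0.0424
R = v/ω = -1.75/0.75 = -2.3333
x' = -4 + -2.3333·(sin 0.0424 − sin -1.8326) = -6.3527
y' = 1 − -2.3333·(cos 0.0424 − cos -1.8326) = 3.9351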